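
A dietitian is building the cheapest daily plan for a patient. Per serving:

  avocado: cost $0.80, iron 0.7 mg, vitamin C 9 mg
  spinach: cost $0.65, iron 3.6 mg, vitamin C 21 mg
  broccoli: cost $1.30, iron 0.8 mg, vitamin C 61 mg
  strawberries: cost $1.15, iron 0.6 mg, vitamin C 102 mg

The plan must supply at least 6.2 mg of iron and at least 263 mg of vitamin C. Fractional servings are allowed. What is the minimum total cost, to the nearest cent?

Minimising a linear cost over {iron ≥ 6.2, vitamin C ≥ 263, servings ≥ 0} — the optimum is at a vertex, using one or two foods.
avocado only: max(6.2/0.7, 263/9) = 29.22 servings → $23.38.
spinach only: max(6.2/3.6, 263/21) = 12.52 servings → $8.14.
broccoli only: max(6.2/0.8, 263/61) = 7.75 servings → $10.07.
strawberries only: max(6.2/0.6, 263/102) = 10.33 servings → $11.88.
avocado + spinach: the both-tight solution has a negative serving — not a feasible corner.
avocado + broccoli with both tight: 4.727 servings and 3.614 servings → $8.48.
avocado + strawberries with both tight: 7.191 servings and 1.944 servings → $7.99.
spinach + broccoli with both tight: 0.8274 servings and 4.027 servings → $5.77.
spinach + strawberries with both tight: 1.338 servings and 2.303 servings → $3.52.
broccoli + strawberries with both targets exact would need a negative amount; discard.
Cheapest feasible corner: $3.52.

$3.52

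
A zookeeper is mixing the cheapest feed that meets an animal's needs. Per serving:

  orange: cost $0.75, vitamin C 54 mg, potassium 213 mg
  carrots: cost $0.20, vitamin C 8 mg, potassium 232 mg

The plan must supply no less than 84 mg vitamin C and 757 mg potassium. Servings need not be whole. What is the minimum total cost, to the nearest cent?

$1.36

Compare the cost at each extreme point of the feasible region.
orange only: max(84/54, 757/213) = 3.554 servings → $2.67.
carrots only: max(84/8, 757/232) = 10.5 servings → $2.10.
orange + carrots with both tight: 1.241 servings and 2.124 servings → $1.36.
Cheapest feasible corner: $1.36.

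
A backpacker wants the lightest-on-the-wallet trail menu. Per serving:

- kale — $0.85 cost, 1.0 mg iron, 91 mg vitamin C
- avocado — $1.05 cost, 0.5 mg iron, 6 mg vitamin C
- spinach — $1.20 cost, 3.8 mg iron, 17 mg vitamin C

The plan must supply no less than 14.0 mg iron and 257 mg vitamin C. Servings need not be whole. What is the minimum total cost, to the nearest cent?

$5.62

Two binding constraints pin down two serving amounts, so the optimal mix uses at most two foods. The candidates are each food alone (scaled to the tighter of iron/vitamin C) and each pair with both constraints tight.
kale only: max(14.0/1.0, 257/91) = 14 servings → $11.90.
avocado only: max(14.0/0.5, 257/6) = 42.83 servings → $44.98.
spinach only: max(14.0/3.8, 257/17) = 15.12 servings → $18.14.
kale + avocado with both tight: 1.127 servings and 25.75 servings → $27.99.
kale + spinach with both tight: 2.246 servings and 3.093 servings → $5.62.
avocado + spinach: the both-tight solution has a negative serving — not a feasible corner.
Cheapest feasible corner: $5.62.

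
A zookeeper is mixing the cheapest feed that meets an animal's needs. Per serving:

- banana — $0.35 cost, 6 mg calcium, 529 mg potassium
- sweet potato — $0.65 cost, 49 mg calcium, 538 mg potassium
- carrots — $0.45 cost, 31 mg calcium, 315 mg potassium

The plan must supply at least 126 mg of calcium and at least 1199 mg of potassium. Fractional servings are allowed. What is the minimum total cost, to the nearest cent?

$1.67

Two binding constraints pin down two serving amounts, so the optimal mix uses at most two foods. The candidates are each food alone (scaled to the tighter of calcium/potassium) and each pair with both constraints tight.
banana only: max(126/6, 1199/529) = 21 servings → $7.35.
sweet potato only: max(126/49, 1199/538) = 2.571 servings → $1.67.
carrots only: max(126/31, 1199/315) = 4.065 servings → $1.83.
banana + sweet potato with both targets exact would need a negative amount; discard.
banana + carrots with both targets exact would need a negative amount; discard.
sweet potato + carrots with both targets exact would need a negative amount; discard.
The minimum over all feasible corners is $1.67.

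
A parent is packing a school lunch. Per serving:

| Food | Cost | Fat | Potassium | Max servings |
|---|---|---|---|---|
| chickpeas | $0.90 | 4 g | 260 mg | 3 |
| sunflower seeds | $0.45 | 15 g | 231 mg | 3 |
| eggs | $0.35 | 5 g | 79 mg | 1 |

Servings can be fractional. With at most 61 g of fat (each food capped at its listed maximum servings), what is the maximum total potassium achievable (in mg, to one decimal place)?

Potassium per g fat: chickpeas 65, eggs 15.8, sunflower seeds 15.4.
Take 3 servings of chickpeas: uses 12 g fat, +780.0 mg potassium (running total 780.0 mg).
Take 1 serving of eggs: uses 5 g fat, +79.0 mg potassium (running total 859.0 mg).
Take 2.933 servings of sunflower seeds: uses 44 g fat, +677.6 mg potassium (running total 1536.6 mg).
Filling greedily by potassium-per-g fat is optimal for one linear limit, giving 1536.6 mg.

1536.6 mg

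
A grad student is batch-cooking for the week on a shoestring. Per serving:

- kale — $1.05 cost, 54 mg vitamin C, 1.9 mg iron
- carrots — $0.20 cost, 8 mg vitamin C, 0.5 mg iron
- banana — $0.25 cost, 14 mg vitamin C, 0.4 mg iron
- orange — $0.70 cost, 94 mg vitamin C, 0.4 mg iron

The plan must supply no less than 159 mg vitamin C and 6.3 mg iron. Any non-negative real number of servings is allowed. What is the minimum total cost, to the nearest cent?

Compare the cost at each extreme point of the feasible region.
kale only: max(159/54, 6.3/1.9) = 3.316 servings → $3.48.
carrots only: max(159/8, 6.3/0.5) = 19.88 servings → $3.98.
banana only: max(159/14, 6.3/0.4) = 15.75 servings → $3.94.
orange only: max(159/94, 6.3/0.4) = 15.75 servings → $11.03.
kale + carrots with both tight: 2.466 servings and 3.229 servings → $3.24.
kale + banana: the both-tight solution has a negative serving — not a feasible corner.
kale + orange: intersection lies outside the first quadrant.
carrots + banana with both tight: 6.474 servings and 7.658 servings → $3.21.
carrots + orange with both tight: 12.07 servings and 0.6644 servings → $2.88.
banana + orange: intersection lies outside the first quadrant.
The minimum over all feasible corners is $2.88.

$2.88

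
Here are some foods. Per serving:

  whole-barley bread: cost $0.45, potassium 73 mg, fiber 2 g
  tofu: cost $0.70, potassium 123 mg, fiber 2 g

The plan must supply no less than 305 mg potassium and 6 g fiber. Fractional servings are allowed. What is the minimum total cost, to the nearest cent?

$1.78

With two linear requirements the optimum uses one or two foods; enumerate the corners.
whole-barley bread only: max(305/73, 6/2) = 4.178 servings → $1.88.
tofu only: max(305/123, 6/2) = 3 servings → $2.10.
whole-barley bread + tofu with both tight: 1.28 servings and 1.72 servings → $1.78.
So the least-cost plan costs $1.78.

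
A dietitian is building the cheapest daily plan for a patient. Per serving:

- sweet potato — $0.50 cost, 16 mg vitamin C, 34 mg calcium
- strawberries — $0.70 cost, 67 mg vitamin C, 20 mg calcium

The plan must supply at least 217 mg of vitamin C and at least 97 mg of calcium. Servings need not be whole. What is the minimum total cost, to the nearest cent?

$2.63

The cheapest plan sits at a corner of the feasible region — with two constraints it uses at most two foods.
sweet potato only: max(217/16, 97/34) = 13.56 servings → $6.78.
strawberries only: max(217/67, 97/20) = 4.85 servings → $3.40.
sweet potato + strawberries with both tight: 1.103 servings and 2.975 servings → $2.63.
So the least-cost plan costs $2.63.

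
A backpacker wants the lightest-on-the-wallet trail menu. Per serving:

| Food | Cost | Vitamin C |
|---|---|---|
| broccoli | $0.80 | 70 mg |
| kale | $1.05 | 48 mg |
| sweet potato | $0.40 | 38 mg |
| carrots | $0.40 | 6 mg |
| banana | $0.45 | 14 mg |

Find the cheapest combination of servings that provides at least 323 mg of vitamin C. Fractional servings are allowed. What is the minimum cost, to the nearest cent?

$3.40

Cost per mg of vitamin C: sweet potato $0.0105, broccoli $0.0114, kale $0.0219, banana $0.0321, carrots $0.0667.
With no serving limits, use only sweet potato: 323 mg / 38 mg = 8.5 servings × $0.40 = $3.40.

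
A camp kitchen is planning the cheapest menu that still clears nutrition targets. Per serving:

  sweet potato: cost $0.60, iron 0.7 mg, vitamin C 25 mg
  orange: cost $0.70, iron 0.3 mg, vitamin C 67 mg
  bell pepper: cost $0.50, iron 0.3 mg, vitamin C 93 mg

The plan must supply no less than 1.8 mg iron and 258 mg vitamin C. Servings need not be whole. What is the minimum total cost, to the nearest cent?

$2.11

Two binding constraints pin down two serving amounts, so the optimal mix uses at most two foods. The candidates are each food alone (scaled to the tighter of iron/vitamin C) and each pair with both constraints tight.
sweet potato only: max(1.8/0.7, 258/25) = 10.32 servings → $6.19.
orange only: max(1.8/0.3, 258/67) = 6 servings → $4.20.
bell pepper only: max(1.8/0.3, 258/93) = 6 servings → $3.00.
sweet potato + orange with both tight: 1.096 servings and 3.442 servings → $3.07.
sweet potato + bell pepper with both tight: 1.562 servings and 2.354 servings → $2.11.
orange + bell pepper with both targets exact would need a negative amount; discard.
So the least-cost plan costs $2.11.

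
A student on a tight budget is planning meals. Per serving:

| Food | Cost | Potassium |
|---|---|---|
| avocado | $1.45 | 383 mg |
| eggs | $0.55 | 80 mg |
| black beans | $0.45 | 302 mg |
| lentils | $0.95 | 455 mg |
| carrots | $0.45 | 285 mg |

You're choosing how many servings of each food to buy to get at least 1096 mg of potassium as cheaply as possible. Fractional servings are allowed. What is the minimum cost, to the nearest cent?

$1.63

Cost per mg of potassium: black beans $0.0015, carrots $0.0016, lentils $0.0021, avocado $0.0038, eggs $0.0069.
With no serving limits, use only black beans: 1096 mg / 302 mg = 3.629 servings × $0.45 = $1.63.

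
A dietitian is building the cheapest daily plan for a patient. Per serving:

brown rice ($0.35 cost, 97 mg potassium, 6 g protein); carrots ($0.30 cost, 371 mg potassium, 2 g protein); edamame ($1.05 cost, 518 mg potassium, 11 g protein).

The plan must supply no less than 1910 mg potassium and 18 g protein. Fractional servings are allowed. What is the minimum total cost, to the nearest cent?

Check every corner: each single food scaled to meet both minima, and each pair solved so both constraints bind.
brown rice only: max(1910/97, 18/6) = 19.69 servings → $6.89.
carrots only: max(1910/371, 18/2) = 9 servings → $2.70.
edamame only: max(1910/518, 18/11) = 3.687 servings → $3.87.
brown rice + carrots with both tight: 1.406 servings and 4.781 servings → $1.93.
brown rice + edamame: intersection lies outside the first quadrant.
carrots + edamame with both tight: 3.838 servings and 0.9386 servings → $2.14.
So the least-cost plan costs $1.93.

$1.93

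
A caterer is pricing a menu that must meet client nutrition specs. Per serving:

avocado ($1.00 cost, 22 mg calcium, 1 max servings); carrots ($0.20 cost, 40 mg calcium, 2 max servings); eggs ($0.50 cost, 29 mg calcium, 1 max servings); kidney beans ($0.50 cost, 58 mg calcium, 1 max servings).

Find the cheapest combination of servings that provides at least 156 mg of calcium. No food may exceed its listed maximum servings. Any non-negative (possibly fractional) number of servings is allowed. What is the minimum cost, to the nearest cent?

$1.21

Cost per mg of calcium: carrots $0.0050, kidney beans $0.0086, eggs $0.0172, avocado $0.0455.
Take 2 servings of carrots: +80.0 mg calcium for $0.40 (total $0.40, still need 76.0 mg).
Take 1 serving of kidney beans: +58.0 mg calcium for $0.50 (total $0.90, still need 18.0 mg).
Take 0.6207 servings of eggs: +18.0 mg calcium for $0.31 (total $1.21, still need 0.0 mg).
Greedy by cheapest-per-mg is optimal for a single linear constraint, so the minimum cost is $1.21.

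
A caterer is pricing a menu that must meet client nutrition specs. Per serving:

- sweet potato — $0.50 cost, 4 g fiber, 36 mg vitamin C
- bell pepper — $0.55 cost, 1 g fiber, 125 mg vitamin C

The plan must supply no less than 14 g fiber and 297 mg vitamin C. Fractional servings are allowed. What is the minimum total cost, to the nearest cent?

An LP optimum is at a vertex; with two nutrient constraints at most two foods are used. Check each candidate.
sweet potato only: max(14/4, 297/36) = 8.25 servings → $4.12.
bell pepper only: max(14/1, 297/125) = 14 servings → $7.70.
sweet potato + bell pepper with both tight: 3.131 servings and 1.474 servings → $2.38.
The minimum over all feasible corners is $2.38.

$2.38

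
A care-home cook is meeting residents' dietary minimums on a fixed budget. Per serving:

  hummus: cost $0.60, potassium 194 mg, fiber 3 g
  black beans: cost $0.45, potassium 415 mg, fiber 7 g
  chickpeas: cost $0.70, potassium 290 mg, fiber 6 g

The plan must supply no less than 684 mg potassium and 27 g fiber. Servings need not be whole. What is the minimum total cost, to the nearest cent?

$1.74

At the optimum either one food covers both requirements or two foods hit both targets exactly; no other combination can be cheaper.
hummus only: max(684/194, 27/3) = 9 servings → $5.40.
black beans only: max(684/415, 27/7) = 3.857 servings → $1.74.
chickpeas only: max(684/290, 27/6) = 4.5 servings → $3.15.
hummus + black beans: intersection lies outside the first quadrant.
hummus + chickpeas: the both-tight solution has a negative serving — not a feasible corner.
black beans + chickpeas: the both-tight solution has a negative serving — not a feasible corner.
So the least-cost plan costs $1.74.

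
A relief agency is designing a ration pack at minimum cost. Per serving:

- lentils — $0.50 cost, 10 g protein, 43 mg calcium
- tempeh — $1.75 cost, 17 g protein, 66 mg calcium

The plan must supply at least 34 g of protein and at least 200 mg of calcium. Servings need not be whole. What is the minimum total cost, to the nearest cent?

lentils only: max(34/10, 200/43) = 4.651 servings → $2.33.
tempeh only: max(34/17, 200/66) = 3.03 servings → $5.30.
lentils + tempeh: intersection lies outside the first quadrant.
The minimum over all feasible corners is $2.33.

$2.33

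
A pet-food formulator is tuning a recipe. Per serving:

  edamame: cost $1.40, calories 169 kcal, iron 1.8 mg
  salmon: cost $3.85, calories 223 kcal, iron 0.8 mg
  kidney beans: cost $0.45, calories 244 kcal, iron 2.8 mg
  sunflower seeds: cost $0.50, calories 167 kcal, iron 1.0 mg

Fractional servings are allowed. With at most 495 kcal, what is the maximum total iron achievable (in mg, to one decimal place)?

5.7 mg

Iron per kcal: kidney beans 0.01148, edamame 0.01065, sunflower seeds 0.005988, salmon 0.003587.
With no serving limits, spend the whole calories allowance on kidney beans: 495 kcal / 244 kcal × 2.8 mg = 5.7 mg.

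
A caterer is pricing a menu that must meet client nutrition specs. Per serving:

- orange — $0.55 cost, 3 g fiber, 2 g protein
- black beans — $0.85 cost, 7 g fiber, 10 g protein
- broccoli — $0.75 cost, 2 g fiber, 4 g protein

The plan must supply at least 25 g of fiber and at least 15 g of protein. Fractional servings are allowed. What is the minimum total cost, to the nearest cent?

orange only: max(25/3, 15/2) = 8.333 servings → $4.58.
black beans only: max(25/7, 15/10) = 3.571 servings → $3.04.
broccoli only: max(25/2, 15/4) = 12.5 servings → $9.38.
orange + black beans with both targets exact would need a negative amount; discard.
orange + broccoli: the both-tight solution has a negative serving — not a feasible corner.
black beans + broccoli: intersection lies outside the first quadrant.
The minimum over all feasible corners is $3.04.

$3.04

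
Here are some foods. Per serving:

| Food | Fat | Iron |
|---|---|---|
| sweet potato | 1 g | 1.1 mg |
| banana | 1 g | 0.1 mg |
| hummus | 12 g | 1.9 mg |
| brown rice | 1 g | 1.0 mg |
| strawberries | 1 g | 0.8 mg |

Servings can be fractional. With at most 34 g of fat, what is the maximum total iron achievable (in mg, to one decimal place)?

Iron per g fat: sweet potato 1.1, brown rice 1, strawberries 0.8, hummus 0.1583, banana 0.1.
With no serving limits, spend the whole fat allowance on sweet potato: 34 g / 1 g × 1.1 mg = 37.4 mg.

37.4 mg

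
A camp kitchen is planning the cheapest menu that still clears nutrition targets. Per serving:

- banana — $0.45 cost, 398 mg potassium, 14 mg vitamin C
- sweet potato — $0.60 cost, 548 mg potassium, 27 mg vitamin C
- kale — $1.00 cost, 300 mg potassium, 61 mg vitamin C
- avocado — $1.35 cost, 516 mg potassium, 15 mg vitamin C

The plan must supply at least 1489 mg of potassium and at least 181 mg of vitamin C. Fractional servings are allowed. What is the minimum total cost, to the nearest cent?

$3.19

At the optimum either one food covers both requirements or two foods hit both targets exactly; no other combination can be cheaper.
banana only: max(1489/398, 181/14) = 12.93 servings → $5.82.
sweet potato only: max(1489/548, 181/27) = 6.704 servings → $4.02.
kale only: max(1489/300, 181/61) = 4.963 servings → $4.96.
avocado only: max(1489/516, 181/15) = 12.07 servings → $16.29.
banana + sweet potato: intersection lies outside the first quadrant.
banana + kale with both tight: 1.819 servings and 2.55 servings → $3.37.
banana + avocado: the both-tight solution has a negative serving — not a feasible corner.
sweet potato + kale with both tight: 1.442 servings and 2.329 servings → $3.19.
sweet potato + avocado: intersection lies outside the first quadrant.
kale + avocado with both tight: 2.634 servings and 1.354 servings → $4.46.
Cheapest feasible corner: $3.19.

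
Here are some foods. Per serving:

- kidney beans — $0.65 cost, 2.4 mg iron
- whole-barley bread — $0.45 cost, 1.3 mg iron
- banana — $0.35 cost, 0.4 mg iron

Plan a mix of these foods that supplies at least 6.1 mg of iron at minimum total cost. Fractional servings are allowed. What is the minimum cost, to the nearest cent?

$1.65

Cost per mg of iron: kidney beans $0.2708, whole-barley bread $0.3462, banana $0.8750.
With no serving limits, use only kidney beans: 6.1 mg / 2.4 mg = 2.542 servings × $0.65 = $1.65.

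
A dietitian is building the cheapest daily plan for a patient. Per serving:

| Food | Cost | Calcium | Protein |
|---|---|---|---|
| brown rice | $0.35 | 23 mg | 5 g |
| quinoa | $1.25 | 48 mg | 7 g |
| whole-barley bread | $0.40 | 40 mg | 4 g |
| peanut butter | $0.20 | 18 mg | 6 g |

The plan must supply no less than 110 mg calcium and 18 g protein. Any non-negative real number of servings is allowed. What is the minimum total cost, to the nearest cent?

brown rice only: max(110/23, 18/5) = 4.783 servings → $1.67.
quinoa only: max(110/48, 18/7) = 2.571 servings → $3.21.
whole-barley bread only: max(110/40, 18/4) = 4.5 servings → $1.80.
peanut butter only: max(110/18, 18/6) = 6.111 servings → $1.22.
brown rice + quinoa with both tight: 1.19 servings and 1.722 servings → $2.57.
brown rice + whole-barley bread with both tight: 2.593 servings and 1.259 servings → $1.41.
brown rice + peanut butter: intersection lies outside the first quadrant.
quinoa + whole-barley bread: intersection lies outside the first quadrant.
quinoa + peanut butter with both tight: 2.074 servings and 0.5802 servings → $2.71.
whole-barley bread + peanut butter with both tight: 2 servings and 1.667 servings → $1.13.
Cheapest feasible corner: $1.13.

$1.13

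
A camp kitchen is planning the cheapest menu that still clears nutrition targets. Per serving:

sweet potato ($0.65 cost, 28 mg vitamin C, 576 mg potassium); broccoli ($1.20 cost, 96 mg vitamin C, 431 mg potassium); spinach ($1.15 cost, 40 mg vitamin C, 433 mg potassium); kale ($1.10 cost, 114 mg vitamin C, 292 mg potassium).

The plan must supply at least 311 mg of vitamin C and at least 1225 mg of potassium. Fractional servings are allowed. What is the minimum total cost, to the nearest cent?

A basic optimal solution has at most two foods positive. Try each food alone and each pair with both targets met exactly.
sweet potato only: max(311/28, 1225/576) = 11.11 servings → $7.22.
broccoli only: max(311/96, 1225/431) = 3.24 servings → $3.89.
spinach only: max(311/40, 1225/433) = 7.775 servings → $8.94.
kale only: max(311/114, 1225/292) = 4.195 servings → $4.61.
sweet potato + broccoli: the both-tight solution has a negative serving — not a feasible corner.
sweet potato + spinach with both targets exact would need a negative amount; discard.
sweet potato + kale with both tight: 0.8495 servings and 2.519 servings → $3.32.
broccoli + spinach with both targets exact would need a negative amount; discard.
broccoli + kale with both tight: 2.314 servings and 0.7791 servings → $3.63.
spinach + kale with both tight: 1.296 servings and 2.273 servings → $3.99.
Cheapest feasible corner: $3.32.

$3.32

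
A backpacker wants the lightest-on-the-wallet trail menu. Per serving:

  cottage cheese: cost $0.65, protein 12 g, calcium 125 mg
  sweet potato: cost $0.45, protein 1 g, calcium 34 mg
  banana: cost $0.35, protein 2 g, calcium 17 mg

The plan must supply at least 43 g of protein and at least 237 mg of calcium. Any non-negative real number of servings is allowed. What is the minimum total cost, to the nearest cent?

$2.33

Minimising a linear cost over {protein ≥ 43, calcium ≥ 237, servings ≥ 0} — the optimum is at a vertex, using one or two foods.
cottage cheese only: max(43/12, 237/125) = 3.583 servings → $2.33.
sweet potato only: max(43/1, 237/34) = 43 servings → $19.35.
banana only: max(43/2, 237/17) = 21.5 servings → $7.53.
cottage cheese + sweet potato: intersection lies outside the first quadrant.
cottage cheese + banana: the both-tight solution has a negative serving — not a feasible corner.
sweet potato + banana with both targets exact would need a negative amount; discard.
So the least-cost plan costs $2.33.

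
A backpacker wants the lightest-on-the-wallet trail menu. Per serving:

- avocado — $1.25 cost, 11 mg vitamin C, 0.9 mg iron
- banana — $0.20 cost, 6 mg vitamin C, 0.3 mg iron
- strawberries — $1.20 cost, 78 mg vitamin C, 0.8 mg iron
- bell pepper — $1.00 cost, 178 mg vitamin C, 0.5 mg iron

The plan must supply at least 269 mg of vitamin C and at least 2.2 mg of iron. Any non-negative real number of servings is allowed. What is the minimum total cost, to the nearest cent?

$2.36

Minimising a linear cost over {vitamin C ≥ 269, iron ≥ 2.2, servings ≥ 0} — the optimum is at a vertex, using one or two foods.
avocado only: max(269/11, 2.2/0.9) = 24.45 servings → $30.57.
banana only: max(269/6, 2.2/0.3) = 44.83 servings → $8.97.
strawberries only: max(269/78, 2.2/0.8) = 3.449 servings → $4.14.
bell pepper only: max(269/178, 2.2/0.5) = 4.4 servings → $4.40.
avocado + banana: intersection lies outside the first quadrant.
avocado + strawberries with both targets exact would need a negative amount; discard.
avocado + bell pepper with both tight: 1.662 servings and 1.409 servings → $3.49.
banana + strawberries with both targets exact would need a negative amount; discard.
banana + bell pepper with both tight: 5.101 servings and 1.339 servings → $2.36.
strawberries + bell pepper with both tight: 2.486 servings and 0.4217 servings → $3.41.
So the least-cost plan costs $2.36.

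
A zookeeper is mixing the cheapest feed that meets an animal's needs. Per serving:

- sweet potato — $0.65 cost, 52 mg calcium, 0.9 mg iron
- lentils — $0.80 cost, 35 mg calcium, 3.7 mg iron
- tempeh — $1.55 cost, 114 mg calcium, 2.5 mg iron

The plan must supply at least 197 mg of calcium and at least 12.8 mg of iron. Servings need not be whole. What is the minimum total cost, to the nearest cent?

A basic optimal solution has at most two foods positive. Try each food alone and each pair with both targets met exactly.
sweet potato only: max(197/52, 12.8/0.9) = 14.22 servings → $9.24.
lentils only: max(197/35, 12.8/3.7) = 5.629 servings → $4.50.
tempeh only: max(197/114, 12.8/2.5) = 5.12 servings → $7.94.
sweet potato + lentils with both tight: 1.746 servings and 3.035 servings → $3.56.
sweet potato + tempeh with both targets exact would need a negative amount; discard.
lentils + tempeh with both tight: 2.892 servings and 0.8403 servings → $3.62.
So the least-cost plan costs $3.56.

$3.56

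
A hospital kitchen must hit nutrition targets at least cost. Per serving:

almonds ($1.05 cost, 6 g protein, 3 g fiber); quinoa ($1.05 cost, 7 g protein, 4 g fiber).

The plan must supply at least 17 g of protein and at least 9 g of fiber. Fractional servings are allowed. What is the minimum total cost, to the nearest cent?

$2.55

Minimising a linear cost over {protein ≥ 17, fiber ≥ 9, servings ≥ 0} — the optimum is at a vertex, using one or two foods.
almonds only: max(17/6, 9/3) = 3 servings → $3.15.
quinoa only: max(17/7, 9/4) = 2.429 servings → $2.55.
almonds + quinoa with both tight: 1.667 servings and 1 serving → $2.80.
Cheapest feasible corner: $2.55.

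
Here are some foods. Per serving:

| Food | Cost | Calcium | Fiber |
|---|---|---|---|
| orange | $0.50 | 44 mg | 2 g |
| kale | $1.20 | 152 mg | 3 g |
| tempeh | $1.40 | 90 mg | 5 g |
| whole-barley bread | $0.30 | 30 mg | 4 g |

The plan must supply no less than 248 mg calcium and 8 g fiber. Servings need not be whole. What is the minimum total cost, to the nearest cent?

$2.02

Check every corner: each single food scaled to meet both minima, and each pair solved so both constraints bind.
orange only: max(248/44, 8/2) = 5.636 servings → $2.82.
kale only: max(248/152, 8/3) = 2.667 servings → $3.20.
tempeh only: max(248/90, 8/5) = 2.756 servings → $3.86.
whole-barley bread only: max(248/30, 8/4) = 8.267 servings → $2.48.
orange + kale with both tight: 2.744 servings and 0.8372 servings → $2.38.
orange + tempeh with both targets exact would need a negative amount; discard.
orange + whole-barley bread with both targets exact would need a negative amount; discard.
kale + tempeh with both tight: 1.061 servings and 0.9633 servings → $2.62.
kale + whole-barley bread with both tight: 1.452 servings and 0.9112 servings → $2.02.
tempeh + whole-barley bread with both targets exact would need a negative amount; discard.
Cheapest feasible corner: $2.02.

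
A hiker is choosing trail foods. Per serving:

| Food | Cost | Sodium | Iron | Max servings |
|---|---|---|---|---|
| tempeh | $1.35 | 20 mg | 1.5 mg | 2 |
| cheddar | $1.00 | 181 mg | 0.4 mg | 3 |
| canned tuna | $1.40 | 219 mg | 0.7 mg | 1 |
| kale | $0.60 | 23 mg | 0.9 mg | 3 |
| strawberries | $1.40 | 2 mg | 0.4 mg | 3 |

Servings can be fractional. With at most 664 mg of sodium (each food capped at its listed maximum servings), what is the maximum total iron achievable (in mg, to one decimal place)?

8.3 mg

Iron per mg sodium: strawberries 0.2, tempeh 0.075, kale 0.03913, canned tuna 0.003196, cheddar 0.00221.
Take 3 servings of strawberries: uses 6 mg sodium, +1.2 mg iron (running total 1.2 mg).
Take 2 servings of tempeh: uses 40 mg sodium, +3.0 mg iron (running total 4.2 mg).
Take 3 servings of kale: uses 69 mg sodium, +2.7 mg iron (running total 6.9 mg).
Take 1 serving of canned tuna: uses 219 mg sodium, +0.7 mg iron (running total 7.6 mg).
Take 1.823 servings of cheddar: uses 330 mg sodium, +0.7 mg iron (running total 8.3 mg).
Filling greedily by iron-per-mg sodium is optimal for one linear limit, giving 8.3 mg.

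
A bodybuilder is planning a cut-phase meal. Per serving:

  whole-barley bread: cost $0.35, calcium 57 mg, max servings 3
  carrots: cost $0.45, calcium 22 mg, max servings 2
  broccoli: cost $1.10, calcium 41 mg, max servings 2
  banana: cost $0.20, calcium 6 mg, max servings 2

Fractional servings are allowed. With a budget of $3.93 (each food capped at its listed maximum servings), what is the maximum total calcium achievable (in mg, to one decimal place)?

Calcium per dollar: whole-barley bread 162.9, carrots 48.89, broccoli 37.27, banana 30.
Take 3 servings of whole-barley bread: spends $1.05, +171.0 mg calcium (running total 171.0 mg).
Take 2 servings of carrots: spends $0.90, +44.0 mg calcium (running total 215.0 mg).
Take 1.8 servings of broccoli: spends $1.98, +73.8 mg calcium (running total 288.8 mg).
Greedy by best ratio exhausts the cost allowance optimally: 288.8 mg.

288.8 mg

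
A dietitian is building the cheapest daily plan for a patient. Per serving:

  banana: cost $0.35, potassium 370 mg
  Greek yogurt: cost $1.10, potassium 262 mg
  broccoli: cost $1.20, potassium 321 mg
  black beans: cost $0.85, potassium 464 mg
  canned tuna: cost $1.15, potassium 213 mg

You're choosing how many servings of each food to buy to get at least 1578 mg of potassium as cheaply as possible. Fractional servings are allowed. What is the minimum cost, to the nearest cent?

$1.49

Cost per mg of potassium: banana $0.0009, black beans $0.0018, broccoli $0.0037, Greek yogurt $0.0042, canned tuna $0.0054.
With no serving limits, use only banana: 1578 mg / 370 mg = 4.265 servings × $0.35 = $1.49.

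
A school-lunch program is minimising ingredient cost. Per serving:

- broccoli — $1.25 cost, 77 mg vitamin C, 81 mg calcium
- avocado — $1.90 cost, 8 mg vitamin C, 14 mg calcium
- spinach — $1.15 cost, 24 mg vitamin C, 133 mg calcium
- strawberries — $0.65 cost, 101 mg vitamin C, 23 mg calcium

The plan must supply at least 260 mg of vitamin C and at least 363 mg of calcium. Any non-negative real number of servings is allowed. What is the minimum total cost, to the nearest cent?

$4.04

A basic optimal solution has at most two foods positive. Try each food alone and each pair with both targets met exactly.
broccoli only: max(260/77, 363/81) = 4.481 servings → $5.60.
avocado only: max(260/8, 363/14) = 32.5 servings → $61.75.
spinach only: max(260/24, 363/133) = 10.83 servings → $12.46.
strawberries only: max(260/101, 363/23) = 15.78 servings → $10.26.
broccoli + avocado with both tight: 1.712 servings and 16.03 servings → $32.59.
broccoli + spinach with both tight: 3.118 servings and 0.8305 servings → $4.85.
broccoli + strawberries: the both-tight solution has a negative serving — not a feasible corner.
avocado + spinach: the both-tight solution has a negative serving — not a feasible corner.
avocado + strawberries with both tight: 24.95 servings and 0.5984 servings → $47.79.
spinach + strawberries with both tight: 2.382 servings and 2.008 servings → $4.04.
So the least-cost plan costs $4.04.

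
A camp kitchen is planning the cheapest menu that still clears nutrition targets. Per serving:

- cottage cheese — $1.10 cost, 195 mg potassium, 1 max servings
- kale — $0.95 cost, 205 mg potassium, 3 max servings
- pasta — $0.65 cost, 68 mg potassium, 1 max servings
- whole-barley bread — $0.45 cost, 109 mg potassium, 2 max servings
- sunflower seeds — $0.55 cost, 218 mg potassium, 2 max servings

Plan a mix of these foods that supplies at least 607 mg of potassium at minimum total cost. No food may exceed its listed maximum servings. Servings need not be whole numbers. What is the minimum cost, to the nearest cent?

$1.81

Cost per mg of potassium: sunflower seeds $0.0025, whole-barley bread $0.0041, kale $0.0046, cottage cheese $0.0056, pasta $0.0096.
Take 2 servings of sunflower seeds: +436.0 mg potassium for $1.10 (total $1.10, still need 171.0 mg).
Take 1.569 servings of whole-barley bread: +171.0 mg potassium for $0.71 (total $1.81, still need 0.0 mg).
Filling from the cheapest source first is optimal under one linear minimum: $1.81.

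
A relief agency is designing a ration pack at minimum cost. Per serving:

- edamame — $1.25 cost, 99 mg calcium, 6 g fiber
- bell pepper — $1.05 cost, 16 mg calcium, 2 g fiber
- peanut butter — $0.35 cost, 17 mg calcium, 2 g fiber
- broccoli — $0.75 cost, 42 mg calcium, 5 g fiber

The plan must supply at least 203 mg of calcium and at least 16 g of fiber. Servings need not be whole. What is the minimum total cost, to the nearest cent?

$2.89

edamame only: max(203/99, 16/6) = 2.667 servings → $3.33.
bell pepper only: max(203/16, 16/2) = 12.69 servings → $13.32.
peanut butter only: max(203/17, 16/2) = 11.94 servings → $4.18.
broccoli only: max(203/42, 16/5) = 4.833 servings → $3.62.
edamame + bell pepper with both tight: 1.471 servings and 3.588 servings → $5.61.
edamame + peanut butter with both tight: 1.396 servings and 3.812 servings → $3.08.
edamame + broccoli with both tight: 1.412 servings and 1.506 servings → $2.89.
bell pepper + peanut butter: intersection lies outside the first quadrant.
bell pepper + broccoli with both targets exact would need a negative amount; discard.
peanut butter + broccoli with both targets exact would need a negative amount; discard.
So the least-cost plan costs $2.89.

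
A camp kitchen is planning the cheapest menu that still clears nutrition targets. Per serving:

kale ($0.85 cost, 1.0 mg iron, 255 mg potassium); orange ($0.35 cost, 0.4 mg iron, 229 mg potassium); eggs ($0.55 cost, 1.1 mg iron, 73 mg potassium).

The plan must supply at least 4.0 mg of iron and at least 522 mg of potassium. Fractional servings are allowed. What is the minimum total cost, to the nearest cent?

kale only: max(4.0/1.0, 522/255) = 4 servings → $3.40.
orange only: max(4.0/0.4, 522/229) = 10 servings → $3.50.
eggs only: max(4.0/1.1, 522/73) = 7.151 servings → $3.93.
kale + orange with both targets exact would need a negative amount; discard.
kale + eggs with both tight: 1.36 servings and 2.4 servings → $2.48.
orange + eggs with both tight: 1.267 servings and 3.176 servings → $2.19.
So the least-cost plan costs $2.19.

$2.19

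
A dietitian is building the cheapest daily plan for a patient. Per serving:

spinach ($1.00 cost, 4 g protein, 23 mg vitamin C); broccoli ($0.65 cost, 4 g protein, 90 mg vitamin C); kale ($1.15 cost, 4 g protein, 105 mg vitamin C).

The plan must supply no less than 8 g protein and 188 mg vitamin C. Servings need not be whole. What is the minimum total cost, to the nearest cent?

Minimising a linear cost over {protein ≥ 8, vitamin C ≥ 188, servings ≥ 0} — the optimum is at a vertex, using one or two foods.
spinach only: max(8/4, 188/23) = 8.174 servings → $8.17.
broccoli only: max(8/4, 188/90) = 2.089 servings → $1.36.
kale only: max(8/4, 188/105) = 2 servings → $2.30.
spinach + broccoli: intersection lies outside the first quadrant.
spinach + kale with both tight: 0.2683 servings and 1.732 servings → $2.26.
broccoli + kale with both tight: 1.467 servings and 0.5333 servings → $1.57.
The minimum over all feasible corners is $1.36.

$1.36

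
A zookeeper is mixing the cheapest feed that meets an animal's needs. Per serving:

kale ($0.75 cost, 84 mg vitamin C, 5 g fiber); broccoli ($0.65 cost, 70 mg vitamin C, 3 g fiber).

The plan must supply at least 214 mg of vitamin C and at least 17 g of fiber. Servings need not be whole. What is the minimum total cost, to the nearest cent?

$2.55

A basic optimal solution has at most two foods positive. Try each food alone and each pair with both targets met exactly.
kale only: max(214/84, 17/5) = 3.4 servings → $2.55.
broccoli only: max(214/70, 17/3) = 5.667 servings → $3.68.
kale + broccoli: intersection lies outside the first quadrant.
So the least-cost plan costs $2.55.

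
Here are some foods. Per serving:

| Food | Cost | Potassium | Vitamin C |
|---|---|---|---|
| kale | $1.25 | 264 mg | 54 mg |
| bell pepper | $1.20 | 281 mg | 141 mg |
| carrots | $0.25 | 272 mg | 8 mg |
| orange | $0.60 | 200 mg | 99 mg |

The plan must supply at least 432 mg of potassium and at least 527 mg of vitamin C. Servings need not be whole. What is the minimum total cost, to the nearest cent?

$3.19

With two linear requirements the optimum uses one or two foods; enumerate the corners.
kale only: max(432/264, 527/54) = 9.759 servings → $12.20.
bell pepper only: max(432/281, 527/141) = 3.738 servings → $4.49.
carrots only: max(432/272, 527/8) = 65.88 servings → $16.47.
orange only: max(432/200, 527/99) = 5.323 servings → $3.19.
kale + bell pepper with both targets exact would need a negative amount; discard.
kale + carrots: intersection lies outside the first quadrant.
kale + orange: the both-tight solution has a negative serving — not a feasible corner.
bell pepper + carrots: intersection lies outside the first quadrant.
bell pepper + orange with both targets exact would need a negative amount; discard.
carrots + orange with both targets exact would need a negative amount; discard.
So the least-cost plan costs $3.19.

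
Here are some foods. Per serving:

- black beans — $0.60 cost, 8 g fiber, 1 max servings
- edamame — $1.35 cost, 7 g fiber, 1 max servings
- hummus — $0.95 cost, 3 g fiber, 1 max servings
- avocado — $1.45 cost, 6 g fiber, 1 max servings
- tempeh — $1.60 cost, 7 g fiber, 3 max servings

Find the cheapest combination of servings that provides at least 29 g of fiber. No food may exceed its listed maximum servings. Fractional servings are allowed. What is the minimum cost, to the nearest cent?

$5.15

Cost per g of fiber: black beans $0.0750, edamame $0.1929, tempeh $0.2286, avocado $0.2417, hummus $0.3167.
Take 1 serving of black beans: +8.0 g fiber for $0.60 (total $0.60, still need 21.0 g).
Take 1 serving of edamame: +7.0 g fiber for $1.35 (total $1.95, still need 14.0 g).
Take 2 servings of tempeh: +14.0 g fiber for $3.20 (total $5.15, still need 0.0 g).
Filling from the cheapest source first is optimal under one linear minimum: $5.15.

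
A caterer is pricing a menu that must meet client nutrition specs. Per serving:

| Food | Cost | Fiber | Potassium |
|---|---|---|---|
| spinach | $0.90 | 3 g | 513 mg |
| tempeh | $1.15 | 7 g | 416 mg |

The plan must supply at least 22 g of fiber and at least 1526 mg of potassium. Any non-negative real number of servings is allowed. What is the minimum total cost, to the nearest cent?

$3.88

Minimising a linear cost over {fiber ≥ 22, potassium ≥ 1526, servings ≥ 0} — the optimum is at a vertex, using one or two foods.
spinach only: max(22/3, 1526/513) = 7.333 servings → $6.60.
tempeh only: max(22/7, 1526/416) = 3.668 servings → $4.22.
spinach + tempeh with both tight: 0.653 servings and 2.863 servings → $3.88.
The minimum over all feasible corners is $3.88.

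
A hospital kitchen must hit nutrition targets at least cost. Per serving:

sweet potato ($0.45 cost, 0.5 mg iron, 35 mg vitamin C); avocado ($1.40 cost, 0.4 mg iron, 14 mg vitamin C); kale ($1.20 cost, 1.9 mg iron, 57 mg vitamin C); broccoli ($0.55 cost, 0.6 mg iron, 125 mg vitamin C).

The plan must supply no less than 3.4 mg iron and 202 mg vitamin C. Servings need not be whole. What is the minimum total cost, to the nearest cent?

sweet potato only: max(3.4/0.5, 202/35) = 6.8 servings → $3.06.
avocado only: max(3.4/0.4, 202/14) = 14.43 servings → $20.20.
kale only: max(3.4/1.9, 202/57) = 3.544 servings → $4.25.
broccoli only: max(3.4/0.6, 202/125) = 5.667 servings → $3.12.
sweet potato + avocado with both tight: 4.743 servings and 2.571 servings → $5.73.
sweet potato + kale with both tight: 5 servings and 0.4737 servings → $2.82.
sweet potato + broccoli with both targets exact would need a negative amount; discard.
avocado + kale with both targets exact would need a negative amount; discard.
avocado + broccoli with both tight: 7.303 servings and 0.7981 servings → $10.66.
kale + broccoli with both tight: 1.494 servings and 0.9346 servings → $2.31.
So the least-cost plan costs $2.31.

$2.31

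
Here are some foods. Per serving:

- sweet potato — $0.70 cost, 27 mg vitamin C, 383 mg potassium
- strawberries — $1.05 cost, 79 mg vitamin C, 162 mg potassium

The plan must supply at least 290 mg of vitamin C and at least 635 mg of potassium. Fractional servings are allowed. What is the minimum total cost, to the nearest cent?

Check every corner: each single food scaled to meet both minima, and each pair solved so both constraints bind.
sweet potato only: max(290/27, 635/383) = 10.74 servings → $7.52.
strawberries only: max(290/79, 635/162) = 3.92 servings → $4.12.
sweet potato + strawberries with both tight: 0.1231 servings and 3.629 servings → $3.90.
Cheapest feasible corner: $3.90.

$3.90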